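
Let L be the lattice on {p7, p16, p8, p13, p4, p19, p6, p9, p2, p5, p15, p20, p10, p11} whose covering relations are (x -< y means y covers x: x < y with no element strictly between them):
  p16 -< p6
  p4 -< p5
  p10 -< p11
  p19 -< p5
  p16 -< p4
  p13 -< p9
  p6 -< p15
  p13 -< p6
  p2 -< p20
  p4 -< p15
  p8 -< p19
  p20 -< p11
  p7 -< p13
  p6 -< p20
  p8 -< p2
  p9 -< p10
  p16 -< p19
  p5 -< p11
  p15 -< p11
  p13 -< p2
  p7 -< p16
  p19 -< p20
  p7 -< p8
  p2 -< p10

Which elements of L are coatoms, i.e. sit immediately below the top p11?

The coatoms are exactly the elements covered by p11: p10, p15, p20, p5.

p10, p15, p20, p5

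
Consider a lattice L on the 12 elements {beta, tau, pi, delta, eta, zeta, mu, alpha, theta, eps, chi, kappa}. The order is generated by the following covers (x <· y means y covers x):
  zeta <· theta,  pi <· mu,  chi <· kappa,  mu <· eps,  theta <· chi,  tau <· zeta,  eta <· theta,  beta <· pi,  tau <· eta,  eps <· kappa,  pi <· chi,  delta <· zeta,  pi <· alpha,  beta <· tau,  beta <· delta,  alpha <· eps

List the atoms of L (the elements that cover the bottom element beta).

The atoms are exactly the elements that cover beta: delta, pi, tau.

delta, pi, tau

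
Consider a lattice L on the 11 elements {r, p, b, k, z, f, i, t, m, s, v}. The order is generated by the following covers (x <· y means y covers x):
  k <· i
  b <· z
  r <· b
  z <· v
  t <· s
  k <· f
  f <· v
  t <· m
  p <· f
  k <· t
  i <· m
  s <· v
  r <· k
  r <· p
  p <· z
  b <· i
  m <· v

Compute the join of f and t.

Common upper bounds of {f, t}: v.
The least among these is v.

v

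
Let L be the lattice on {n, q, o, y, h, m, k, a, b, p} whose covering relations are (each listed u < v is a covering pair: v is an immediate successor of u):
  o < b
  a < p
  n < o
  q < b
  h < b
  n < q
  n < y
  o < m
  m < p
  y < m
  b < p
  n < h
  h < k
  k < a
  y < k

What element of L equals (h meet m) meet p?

h ∧ m = n
n ∧ p = n

n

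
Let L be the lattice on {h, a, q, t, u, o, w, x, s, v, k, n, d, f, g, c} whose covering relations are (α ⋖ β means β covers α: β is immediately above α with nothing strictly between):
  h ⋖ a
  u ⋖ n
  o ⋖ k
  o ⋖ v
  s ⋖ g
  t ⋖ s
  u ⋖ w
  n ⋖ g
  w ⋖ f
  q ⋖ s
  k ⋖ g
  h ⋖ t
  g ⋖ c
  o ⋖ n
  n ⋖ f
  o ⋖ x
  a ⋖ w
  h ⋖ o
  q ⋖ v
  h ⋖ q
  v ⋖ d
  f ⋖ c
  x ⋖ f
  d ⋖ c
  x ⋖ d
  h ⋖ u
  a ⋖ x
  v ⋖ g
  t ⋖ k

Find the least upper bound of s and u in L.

Common upper bounds of {s, u}: c, g.
The least among these is g.

g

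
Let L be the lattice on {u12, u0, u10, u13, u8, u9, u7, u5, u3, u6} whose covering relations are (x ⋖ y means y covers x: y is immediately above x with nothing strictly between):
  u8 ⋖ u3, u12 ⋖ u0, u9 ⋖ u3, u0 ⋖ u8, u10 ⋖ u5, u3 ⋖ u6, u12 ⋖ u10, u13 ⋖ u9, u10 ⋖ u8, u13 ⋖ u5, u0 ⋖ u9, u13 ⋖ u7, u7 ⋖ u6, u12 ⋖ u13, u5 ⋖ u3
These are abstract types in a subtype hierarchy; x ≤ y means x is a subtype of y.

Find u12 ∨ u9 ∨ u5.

Common upper bounds of {u12, u9, u5}: u3, u6.
The least among these is u3.

u3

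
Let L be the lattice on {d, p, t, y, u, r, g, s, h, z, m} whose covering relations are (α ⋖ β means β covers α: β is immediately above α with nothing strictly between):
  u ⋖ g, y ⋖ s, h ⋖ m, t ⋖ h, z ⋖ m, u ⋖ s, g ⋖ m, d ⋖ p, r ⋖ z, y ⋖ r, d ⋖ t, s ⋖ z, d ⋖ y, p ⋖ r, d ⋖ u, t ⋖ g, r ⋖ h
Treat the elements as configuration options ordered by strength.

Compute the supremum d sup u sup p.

Common upper bounds of {d, u, p}: m, z.
The least among these is z.

z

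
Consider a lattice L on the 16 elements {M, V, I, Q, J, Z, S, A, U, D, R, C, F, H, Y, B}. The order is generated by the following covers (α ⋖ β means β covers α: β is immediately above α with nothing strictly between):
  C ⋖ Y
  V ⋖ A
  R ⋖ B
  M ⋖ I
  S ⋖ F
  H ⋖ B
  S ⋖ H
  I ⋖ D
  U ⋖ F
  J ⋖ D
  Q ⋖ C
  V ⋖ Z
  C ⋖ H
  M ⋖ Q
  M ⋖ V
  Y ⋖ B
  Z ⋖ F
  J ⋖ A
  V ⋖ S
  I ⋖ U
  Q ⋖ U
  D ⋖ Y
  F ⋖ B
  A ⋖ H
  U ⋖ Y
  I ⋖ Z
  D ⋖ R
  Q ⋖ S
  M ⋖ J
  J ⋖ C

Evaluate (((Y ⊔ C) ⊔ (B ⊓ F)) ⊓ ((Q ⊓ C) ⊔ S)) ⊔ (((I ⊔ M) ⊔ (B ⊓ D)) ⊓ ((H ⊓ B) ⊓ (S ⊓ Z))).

Y ∨ C = Y
B ∧ F = F
Y ∨ F = B
Q ∧ C = Q
Q ∨ S = S
B ∧ S = S
I ∨ M = I
B ∧ D = D
I ∨ D = D
H ∧ B = H
S ∧ Z = V
H ∧ V = V
D ∧ V = M
S ∨ M = S

S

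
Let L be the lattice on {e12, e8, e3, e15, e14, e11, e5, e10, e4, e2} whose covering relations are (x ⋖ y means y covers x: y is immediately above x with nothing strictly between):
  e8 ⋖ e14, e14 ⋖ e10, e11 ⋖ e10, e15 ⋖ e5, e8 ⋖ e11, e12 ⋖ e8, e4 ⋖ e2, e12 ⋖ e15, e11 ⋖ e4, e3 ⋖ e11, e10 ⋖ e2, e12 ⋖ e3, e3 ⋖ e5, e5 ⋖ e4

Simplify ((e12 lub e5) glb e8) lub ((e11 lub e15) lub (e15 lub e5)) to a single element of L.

e4

e12 ∨ e5 = e5
e5 ∧ e8 = e12
e11 ∨ e15 = e4
e15 ∨ e5 = e5
e4 ∨ e5 = e4
e12 ∨ e4 = e4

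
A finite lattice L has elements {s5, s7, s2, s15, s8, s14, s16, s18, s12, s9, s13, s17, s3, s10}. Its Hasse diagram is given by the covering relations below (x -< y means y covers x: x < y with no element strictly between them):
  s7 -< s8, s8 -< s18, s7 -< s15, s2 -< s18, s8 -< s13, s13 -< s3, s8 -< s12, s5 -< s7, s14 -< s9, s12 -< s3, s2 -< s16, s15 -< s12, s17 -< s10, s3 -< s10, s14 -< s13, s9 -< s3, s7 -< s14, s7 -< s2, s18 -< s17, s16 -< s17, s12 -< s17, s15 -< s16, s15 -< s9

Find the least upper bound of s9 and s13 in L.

s3

Common upper bounds of {s9, s13}: s10, s3.
The least among these is s3.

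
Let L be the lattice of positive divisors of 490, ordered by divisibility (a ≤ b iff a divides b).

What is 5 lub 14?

70

In the divisibility order, the join is the least common multiple: lcm(5, 14) = 70.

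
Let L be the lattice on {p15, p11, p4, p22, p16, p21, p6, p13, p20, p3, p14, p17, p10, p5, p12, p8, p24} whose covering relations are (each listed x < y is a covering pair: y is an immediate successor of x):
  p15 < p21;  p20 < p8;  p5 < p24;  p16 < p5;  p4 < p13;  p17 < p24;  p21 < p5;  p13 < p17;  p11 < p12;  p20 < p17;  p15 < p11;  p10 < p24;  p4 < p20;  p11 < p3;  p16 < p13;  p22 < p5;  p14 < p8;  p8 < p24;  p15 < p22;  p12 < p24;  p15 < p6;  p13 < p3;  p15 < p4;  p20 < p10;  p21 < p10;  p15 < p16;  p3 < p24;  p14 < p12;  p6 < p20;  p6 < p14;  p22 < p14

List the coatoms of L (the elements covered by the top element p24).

p10, p12, p17, p3, p5, p8

The coatoms are exactly the elements covered by p24: p10, p12, p17, p3, p5, p8.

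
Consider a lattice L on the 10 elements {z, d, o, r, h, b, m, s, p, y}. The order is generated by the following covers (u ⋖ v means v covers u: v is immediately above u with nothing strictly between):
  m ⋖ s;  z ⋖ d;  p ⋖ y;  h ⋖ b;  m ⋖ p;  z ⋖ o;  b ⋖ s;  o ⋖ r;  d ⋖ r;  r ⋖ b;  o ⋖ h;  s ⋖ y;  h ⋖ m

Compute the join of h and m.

Common upper bounds of {h, m}: m, p, s, y.
The least among these is m.

m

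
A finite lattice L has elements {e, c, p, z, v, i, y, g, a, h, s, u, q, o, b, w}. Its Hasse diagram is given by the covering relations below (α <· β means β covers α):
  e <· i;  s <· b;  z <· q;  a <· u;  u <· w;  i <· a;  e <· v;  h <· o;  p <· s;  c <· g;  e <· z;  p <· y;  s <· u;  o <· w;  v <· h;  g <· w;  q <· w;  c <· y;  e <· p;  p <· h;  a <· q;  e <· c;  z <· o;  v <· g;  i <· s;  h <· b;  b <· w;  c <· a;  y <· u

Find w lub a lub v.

Common upper bounds of {w, a, v}: w.
The least among these is w.

w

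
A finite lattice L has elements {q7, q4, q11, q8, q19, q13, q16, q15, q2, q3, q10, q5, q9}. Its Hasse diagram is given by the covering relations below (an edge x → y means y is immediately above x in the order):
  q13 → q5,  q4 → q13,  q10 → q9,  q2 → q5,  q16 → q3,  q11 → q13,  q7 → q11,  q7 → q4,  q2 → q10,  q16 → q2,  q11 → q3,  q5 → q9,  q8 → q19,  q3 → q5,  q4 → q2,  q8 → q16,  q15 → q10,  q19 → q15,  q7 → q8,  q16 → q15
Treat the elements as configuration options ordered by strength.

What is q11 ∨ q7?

Common upper bounds of {q11, q7}: q11, q13, q3, q5, q9.
The least among these is q11.

q11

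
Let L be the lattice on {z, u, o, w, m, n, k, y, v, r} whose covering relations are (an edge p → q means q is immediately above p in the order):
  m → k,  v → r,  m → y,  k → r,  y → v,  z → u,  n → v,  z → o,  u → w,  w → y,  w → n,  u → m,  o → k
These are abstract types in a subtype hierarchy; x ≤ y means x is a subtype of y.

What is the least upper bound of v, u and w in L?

Common upper bounds of {v, u, w}: r, v.
The least among these is v.

v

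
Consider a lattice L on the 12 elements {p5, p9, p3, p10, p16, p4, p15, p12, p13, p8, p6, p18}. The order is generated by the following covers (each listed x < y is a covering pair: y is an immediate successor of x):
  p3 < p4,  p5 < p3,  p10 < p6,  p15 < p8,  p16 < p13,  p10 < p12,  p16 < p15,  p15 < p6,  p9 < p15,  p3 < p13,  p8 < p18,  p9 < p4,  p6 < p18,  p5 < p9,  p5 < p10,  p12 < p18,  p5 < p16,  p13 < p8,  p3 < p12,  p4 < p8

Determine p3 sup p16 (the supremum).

p13

Common upper bounds of {p3, p16}: p13, p18, p8.
The least among these is p13.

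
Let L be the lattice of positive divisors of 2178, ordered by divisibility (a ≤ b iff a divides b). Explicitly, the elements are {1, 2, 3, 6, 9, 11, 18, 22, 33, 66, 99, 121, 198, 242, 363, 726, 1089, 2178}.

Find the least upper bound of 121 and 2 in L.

In the divisibility order, the join is the least common multiple: lcm(121, 2) = 242.

242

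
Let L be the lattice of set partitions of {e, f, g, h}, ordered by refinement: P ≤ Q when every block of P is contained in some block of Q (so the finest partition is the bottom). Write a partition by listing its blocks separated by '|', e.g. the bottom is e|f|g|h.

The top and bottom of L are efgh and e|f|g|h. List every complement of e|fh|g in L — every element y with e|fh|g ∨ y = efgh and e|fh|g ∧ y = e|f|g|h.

Need y with e|fh|g ∨ y = efgh and e|fh|g ∧ y = e|f|g|h.
Checking each element gives: efg|h, ef|gh, egh|f, eh|fg.

efg|h, ef|gh, egh|f, eh|fg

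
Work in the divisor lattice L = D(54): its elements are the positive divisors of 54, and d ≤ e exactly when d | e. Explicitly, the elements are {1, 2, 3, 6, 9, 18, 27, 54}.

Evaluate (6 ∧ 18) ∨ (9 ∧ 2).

6 ∧ 18 = 6
9 ∧ 2 = 1
6 ∨ 1 = 6

6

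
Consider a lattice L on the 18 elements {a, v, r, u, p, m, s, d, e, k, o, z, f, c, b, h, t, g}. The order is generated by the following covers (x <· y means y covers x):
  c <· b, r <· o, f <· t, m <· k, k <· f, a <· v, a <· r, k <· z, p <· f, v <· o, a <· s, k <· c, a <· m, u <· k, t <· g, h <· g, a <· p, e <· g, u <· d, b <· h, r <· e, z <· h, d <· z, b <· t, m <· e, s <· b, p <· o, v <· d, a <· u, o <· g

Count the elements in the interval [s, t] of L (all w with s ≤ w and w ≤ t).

The interval [s, t] = {b, s, t}, which has 3 elements.

3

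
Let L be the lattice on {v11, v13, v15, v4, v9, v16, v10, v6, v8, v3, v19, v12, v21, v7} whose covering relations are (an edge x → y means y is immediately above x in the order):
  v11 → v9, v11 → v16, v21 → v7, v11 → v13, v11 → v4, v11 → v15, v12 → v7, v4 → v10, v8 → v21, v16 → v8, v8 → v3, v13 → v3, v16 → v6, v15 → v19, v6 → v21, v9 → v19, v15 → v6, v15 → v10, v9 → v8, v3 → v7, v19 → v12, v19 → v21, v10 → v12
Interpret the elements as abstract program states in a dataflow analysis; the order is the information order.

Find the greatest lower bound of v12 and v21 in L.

Common lower bounds of {v12, v21}: v11, v15, v19, v9.
The greatest among these is v19.

v19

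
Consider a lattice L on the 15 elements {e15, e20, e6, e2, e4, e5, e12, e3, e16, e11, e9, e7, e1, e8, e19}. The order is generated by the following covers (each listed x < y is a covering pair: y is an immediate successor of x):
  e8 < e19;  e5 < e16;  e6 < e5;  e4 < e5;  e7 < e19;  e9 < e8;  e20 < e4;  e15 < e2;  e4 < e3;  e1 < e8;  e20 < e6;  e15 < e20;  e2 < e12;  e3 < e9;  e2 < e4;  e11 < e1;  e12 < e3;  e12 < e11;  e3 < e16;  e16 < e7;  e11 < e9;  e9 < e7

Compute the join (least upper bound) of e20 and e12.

Common upper bounds of {e20, e12}: e16, e19, e3, e7, e8, e9.
The least among these is e3.

e3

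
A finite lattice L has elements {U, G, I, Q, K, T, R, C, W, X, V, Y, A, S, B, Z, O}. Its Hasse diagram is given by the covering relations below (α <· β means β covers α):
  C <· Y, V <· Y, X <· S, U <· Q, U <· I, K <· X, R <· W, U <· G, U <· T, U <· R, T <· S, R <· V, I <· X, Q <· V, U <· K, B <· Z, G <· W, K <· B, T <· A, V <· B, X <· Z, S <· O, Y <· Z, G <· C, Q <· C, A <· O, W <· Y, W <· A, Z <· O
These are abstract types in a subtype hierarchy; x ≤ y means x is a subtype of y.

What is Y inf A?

Common lower bounds of {Y, A}: G, R, U, W.
The greatest among these is W.

W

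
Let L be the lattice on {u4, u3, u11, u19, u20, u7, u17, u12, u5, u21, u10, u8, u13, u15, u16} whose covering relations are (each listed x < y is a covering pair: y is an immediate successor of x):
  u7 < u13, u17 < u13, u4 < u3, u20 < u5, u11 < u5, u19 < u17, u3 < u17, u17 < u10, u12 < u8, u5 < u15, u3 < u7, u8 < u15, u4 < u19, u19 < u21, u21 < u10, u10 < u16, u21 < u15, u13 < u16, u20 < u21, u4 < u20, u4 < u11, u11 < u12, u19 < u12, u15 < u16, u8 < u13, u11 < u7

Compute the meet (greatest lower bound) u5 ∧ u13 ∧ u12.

Common lower bounds of {u5, u13, u12}: u11, u4.
The greatest among these is u11.

u11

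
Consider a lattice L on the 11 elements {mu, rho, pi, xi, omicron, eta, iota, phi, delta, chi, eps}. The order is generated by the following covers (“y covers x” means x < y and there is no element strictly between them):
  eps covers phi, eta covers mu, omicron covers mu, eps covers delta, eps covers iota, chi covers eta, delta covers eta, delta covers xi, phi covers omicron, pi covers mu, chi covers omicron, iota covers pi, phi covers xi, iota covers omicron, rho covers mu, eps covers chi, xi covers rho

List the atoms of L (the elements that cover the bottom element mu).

The atoms are exactly the elements that cover mu: eta, omicron, pi, rho.

eta, omicron, pi, rho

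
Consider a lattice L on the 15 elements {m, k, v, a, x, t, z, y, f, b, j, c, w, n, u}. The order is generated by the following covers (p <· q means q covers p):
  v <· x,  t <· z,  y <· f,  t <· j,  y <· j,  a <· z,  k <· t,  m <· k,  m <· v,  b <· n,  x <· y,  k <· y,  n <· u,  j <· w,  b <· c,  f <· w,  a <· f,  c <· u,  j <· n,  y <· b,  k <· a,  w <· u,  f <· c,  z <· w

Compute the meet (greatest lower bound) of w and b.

Common lower bounds of {w, b}: k, m, v, x, y.
The greatest among these is y.

y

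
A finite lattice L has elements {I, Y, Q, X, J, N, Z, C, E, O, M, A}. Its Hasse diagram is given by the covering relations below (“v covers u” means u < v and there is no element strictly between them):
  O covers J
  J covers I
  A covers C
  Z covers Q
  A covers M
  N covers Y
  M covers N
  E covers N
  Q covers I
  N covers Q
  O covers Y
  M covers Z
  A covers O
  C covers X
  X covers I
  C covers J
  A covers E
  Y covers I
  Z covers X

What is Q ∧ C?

Common lower bounds of {Q, C}: I.
The greatest among these is I.

I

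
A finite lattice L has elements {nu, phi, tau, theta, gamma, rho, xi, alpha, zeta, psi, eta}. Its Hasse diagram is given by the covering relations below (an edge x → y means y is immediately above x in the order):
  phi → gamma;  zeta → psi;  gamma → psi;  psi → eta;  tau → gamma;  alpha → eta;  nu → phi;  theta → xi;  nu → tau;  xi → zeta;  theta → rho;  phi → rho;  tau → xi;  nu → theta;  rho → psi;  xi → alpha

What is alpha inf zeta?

xi

Common lower bounds of {alpha, zeta}: nu, tau, theta, xi.
The greatest among these is xi.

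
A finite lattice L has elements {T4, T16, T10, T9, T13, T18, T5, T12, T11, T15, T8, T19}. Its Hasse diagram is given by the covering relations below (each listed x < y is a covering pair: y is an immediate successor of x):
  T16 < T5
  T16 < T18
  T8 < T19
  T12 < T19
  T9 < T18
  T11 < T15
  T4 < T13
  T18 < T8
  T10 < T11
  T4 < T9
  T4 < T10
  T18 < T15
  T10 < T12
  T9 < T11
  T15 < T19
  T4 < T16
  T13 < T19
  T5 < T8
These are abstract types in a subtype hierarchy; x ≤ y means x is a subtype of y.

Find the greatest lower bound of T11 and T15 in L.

T11

Common lower bounds of {T11, T15}: T10, T11, T4, T9.
The greatest among these is T11.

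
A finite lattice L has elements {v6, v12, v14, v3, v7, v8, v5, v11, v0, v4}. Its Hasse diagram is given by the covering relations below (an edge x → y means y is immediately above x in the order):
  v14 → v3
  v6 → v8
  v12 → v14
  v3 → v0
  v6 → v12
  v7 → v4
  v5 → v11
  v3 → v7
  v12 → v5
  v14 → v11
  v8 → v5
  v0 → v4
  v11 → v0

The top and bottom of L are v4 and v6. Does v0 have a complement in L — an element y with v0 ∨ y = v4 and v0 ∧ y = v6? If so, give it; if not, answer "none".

none

For every candidate y, either v0 ∨ y ≠ v4 or v0 ∧ y ≠ v6; no complement exists.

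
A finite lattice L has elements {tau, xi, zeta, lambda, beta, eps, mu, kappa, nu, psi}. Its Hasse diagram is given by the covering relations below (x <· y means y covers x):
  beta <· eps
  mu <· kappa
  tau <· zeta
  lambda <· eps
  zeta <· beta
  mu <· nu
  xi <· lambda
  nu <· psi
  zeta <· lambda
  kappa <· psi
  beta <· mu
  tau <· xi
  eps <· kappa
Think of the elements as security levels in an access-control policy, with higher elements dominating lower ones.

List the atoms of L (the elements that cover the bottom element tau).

The atoms are exactly the elements that cover tau: xi, zeta.

xi, zeta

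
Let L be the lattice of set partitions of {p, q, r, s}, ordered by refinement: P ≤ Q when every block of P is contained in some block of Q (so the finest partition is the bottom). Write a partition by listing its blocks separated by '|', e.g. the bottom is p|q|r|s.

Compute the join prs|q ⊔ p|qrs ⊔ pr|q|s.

pqrs

The join of prs|q, p|qrs, pr|q|s merges any blocks that overlap across the partitions, giving pqrs.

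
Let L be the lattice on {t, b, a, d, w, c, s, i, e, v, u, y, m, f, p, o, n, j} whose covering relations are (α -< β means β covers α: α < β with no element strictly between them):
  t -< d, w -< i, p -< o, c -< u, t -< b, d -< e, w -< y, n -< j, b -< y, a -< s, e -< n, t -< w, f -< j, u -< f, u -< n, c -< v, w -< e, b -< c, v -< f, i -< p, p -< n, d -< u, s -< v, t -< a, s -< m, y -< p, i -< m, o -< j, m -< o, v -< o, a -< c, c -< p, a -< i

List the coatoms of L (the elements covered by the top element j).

The coatoms are exactly the elements covered by j: f, n, o.

f, n, o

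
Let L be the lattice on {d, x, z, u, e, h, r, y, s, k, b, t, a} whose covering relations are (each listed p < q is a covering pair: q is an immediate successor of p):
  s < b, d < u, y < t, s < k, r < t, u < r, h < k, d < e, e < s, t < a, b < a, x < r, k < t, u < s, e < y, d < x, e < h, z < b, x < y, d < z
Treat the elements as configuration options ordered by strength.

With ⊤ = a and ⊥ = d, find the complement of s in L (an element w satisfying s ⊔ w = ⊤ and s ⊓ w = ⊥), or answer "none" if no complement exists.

none

For every candidate w, either s ∨ w ≠ a or s ∧ w ≠ d; no complement exists.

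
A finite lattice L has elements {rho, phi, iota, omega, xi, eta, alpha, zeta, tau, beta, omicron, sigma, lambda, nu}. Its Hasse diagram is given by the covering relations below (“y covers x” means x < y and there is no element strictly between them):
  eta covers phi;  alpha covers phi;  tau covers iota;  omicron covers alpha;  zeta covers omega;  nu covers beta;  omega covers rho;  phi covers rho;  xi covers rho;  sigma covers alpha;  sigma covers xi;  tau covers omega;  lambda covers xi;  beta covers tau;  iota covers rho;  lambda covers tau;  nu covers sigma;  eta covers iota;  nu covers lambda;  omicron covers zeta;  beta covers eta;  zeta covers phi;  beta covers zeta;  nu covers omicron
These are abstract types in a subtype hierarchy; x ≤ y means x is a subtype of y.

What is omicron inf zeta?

Common lower bounds of {omicron, zeta}: omega, phi, rho, zeta.
The greatest among these is zeta.

zeta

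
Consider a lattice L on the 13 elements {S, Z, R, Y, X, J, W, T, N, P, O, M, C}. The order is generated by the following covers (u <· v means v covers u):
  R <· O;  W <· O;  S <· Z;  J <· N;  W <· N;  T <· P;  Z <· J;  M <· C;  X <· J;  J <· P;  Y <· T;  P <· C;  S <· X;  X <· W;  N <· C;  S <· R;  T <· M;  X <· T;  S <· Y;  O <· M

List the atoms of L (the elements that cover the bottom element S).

The atoms are exactly the elements that cover S: R, X, Y, Z.

R, X, Y, Z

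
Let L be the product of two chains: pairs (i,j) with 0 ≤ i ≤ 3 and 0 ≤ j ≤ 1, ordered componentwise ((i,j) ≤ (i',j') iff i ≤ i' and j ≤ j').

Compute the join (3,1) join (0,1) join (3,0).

In a product of chains, the join is componentwise max, giving (3,1).

(3,1)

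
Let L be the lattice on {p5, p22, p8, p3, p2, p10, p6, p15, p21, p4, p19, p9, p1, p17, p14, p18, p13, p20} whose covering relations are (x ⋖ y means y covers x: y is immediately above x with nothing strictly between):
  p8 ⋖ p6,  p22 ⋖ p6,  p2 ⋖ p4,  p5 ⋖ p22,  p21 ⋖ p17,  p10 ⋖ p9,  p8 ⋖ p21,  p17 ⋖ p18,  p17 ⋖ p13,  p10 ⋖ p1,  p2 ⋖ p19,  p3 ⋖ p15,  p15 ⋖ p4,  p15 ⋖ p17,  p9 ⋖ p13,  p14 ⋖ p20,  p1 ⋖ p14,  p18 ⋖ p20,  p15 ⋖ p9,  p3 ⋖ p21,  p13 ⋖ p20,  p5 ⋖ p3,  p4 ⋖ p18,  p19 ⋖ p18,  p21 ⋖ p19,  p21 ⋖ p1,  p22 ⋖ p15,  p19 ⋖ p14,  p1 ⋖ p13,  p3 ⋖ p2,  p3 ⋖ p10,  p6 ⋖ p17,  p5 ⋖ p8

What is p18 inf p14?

p19

Common lower bounds of {p18, p14}: p19, p2, p21, p3, p5, p8.
The greatest among these is p19.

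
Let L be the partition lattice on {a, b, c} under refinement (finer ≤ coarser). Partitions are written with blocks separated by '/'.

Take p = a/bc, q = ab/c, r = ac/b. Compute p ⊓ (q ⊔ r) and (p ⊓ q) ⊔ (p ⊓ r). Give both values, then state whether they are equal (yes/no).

q ⊔ r = abc, so p ⊓ (q ⊔ r) = a/bc ⊓ abc = a/bc.
p ⊓ q = a/b/c and p ⊓ r = a/b/c, so (p ⊓ q) ⊔ (p ⊓ r) = a/b/c ⊔ a/b/c = a/b/c.
Equal: no.

a/bc; a/b/c; no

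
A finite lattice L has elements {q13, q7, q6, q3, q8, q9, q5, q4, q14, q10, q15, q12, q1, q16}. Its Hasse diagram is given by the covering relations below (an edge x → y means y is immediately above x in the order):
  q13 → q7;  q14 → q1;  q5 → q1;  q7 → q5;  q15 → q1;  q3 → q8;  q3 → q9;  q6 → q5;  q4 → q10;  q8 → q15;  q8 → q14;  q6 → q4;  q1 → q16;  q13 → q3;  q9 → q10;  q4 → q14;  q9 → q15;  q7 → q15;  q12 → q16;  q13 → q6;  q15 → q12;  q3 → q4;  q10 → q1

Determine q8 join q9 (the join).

q15

Common upper bounds of {q8, q9}: q1, q12, q15, q16.
The least among these is q15.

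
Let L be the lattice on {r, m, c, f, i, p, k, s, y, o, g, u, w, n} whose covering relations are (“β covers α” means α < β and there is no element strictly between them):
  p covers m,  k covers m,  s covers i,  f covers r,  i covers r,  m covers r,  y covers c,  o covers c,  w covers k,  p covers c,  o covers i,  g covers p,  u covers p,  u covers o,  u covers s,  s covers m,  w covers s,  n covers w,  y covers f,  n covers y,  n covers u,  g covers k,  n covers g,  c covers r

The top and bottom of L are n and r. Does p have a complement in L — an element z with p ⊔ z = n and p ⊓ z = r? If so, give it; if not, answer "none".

f

Need z with p ∨ z = n and p ∧ z = r.
Checking each element gives: f.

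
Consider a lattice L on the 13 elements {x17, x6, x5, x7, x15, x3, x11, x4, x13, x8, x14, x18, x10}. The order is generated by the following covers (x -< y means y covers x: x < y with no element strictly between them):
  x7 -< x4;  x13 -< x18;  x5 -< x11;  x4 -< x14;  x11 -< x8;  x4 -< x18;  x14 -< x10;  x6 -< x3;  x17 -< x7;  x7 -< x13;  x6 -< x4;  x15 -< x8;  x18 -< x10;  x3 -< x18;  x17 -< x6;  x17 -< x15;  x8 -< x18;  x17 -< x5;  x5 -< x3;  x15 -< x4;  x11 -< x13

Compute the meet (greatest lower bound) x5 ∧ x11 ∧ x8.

Common lower bounds of {x5, x11, x8}: x17, x5.
The greatest among these is x5.

x5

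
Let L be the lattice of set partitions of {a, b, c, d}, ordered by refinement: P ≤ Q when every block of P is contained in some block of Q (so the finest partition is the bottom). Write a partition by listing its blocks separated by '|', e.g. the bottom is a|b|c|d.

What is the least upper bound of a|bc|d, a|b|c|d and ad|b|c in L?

The join of a|bc|d, a|b|c|d, ad|b|c merges any blocks that overlap across the partitions, giving ad|bc.

ad|bc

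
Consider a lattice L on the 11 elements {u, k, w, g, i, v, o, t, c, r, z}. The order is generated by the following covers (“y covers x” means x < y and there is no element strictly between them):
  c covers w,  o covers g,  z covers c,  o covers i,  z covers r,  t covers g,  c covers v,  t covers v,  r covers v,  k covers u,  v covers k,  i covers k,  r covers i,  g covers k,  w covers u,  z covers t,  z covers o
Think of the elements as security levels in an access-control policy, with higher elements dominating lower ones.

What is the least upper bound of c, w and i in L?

z

Common upper bounds of {c, w, i}: z.
The least among these is z.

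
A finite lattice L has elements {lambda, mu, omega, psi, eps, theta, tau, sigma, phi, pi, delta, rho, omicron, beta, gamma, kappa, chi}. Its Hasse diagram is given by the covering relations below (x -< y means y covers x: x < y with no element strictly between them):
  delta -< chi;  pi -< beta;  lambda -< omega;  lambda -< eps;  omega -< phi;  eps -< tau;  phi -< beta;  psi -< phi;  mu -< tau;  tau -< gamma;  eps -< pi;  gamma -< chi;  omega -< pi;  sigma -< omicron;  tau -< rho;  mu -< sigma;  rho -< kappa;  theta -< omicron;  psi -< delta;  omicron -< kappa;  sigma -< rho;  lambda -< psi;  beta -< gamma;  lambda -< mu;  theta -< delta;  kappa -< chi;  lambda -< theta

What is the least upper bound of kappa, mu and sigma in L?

Common upper bounds of {kappa, mu, sigma}: chi, kappa.
The least among these is kappa.

kappa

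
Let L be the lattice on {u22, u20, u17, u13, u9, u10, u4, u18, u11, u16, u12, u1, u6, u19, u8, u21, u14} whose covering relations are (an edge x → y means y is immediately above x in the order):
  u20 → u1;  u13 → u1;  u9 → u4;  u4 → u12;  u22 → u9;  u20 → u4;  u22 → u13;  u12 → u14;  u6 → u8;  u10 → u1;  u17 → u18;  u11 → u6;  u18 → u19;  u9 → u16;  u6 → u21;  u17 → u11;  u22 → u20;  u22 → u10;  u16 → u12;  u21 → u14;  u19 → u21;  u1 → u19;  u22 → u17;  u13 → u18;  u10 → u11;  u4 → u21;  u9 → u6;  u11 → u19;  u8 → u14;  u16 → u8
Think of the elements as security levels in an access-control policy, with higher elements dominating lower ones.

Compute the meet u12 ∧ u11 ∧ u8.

Common lower bounds of {u12, u11, u8}: u22.
The greatest among these is u22.

u22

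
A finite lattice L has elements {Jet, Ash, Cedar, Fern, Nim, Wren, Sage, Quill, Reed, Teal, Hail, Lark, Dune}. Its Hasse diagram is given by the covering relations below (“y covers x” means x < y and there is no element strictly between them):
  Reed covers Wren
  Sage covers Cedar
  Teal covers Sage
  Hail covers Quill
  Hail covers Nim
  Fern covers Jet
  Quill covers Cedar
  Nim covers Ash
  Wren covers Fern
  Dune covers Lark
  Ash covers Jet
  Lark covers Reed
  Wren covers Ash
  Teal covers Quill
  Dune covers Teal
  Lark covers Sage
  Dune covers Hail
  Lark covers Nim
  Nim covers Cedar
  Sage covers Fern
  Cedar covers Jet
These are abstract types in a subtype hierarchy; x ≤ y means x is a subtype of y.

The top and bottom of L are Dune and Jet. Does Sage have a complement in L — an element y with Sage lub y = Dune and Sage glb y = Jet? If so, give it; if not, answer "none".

none

For every candidate y, either Sage ∨ y ≠ Dune or Sage ∧ y ≠ Jet; no complement exists.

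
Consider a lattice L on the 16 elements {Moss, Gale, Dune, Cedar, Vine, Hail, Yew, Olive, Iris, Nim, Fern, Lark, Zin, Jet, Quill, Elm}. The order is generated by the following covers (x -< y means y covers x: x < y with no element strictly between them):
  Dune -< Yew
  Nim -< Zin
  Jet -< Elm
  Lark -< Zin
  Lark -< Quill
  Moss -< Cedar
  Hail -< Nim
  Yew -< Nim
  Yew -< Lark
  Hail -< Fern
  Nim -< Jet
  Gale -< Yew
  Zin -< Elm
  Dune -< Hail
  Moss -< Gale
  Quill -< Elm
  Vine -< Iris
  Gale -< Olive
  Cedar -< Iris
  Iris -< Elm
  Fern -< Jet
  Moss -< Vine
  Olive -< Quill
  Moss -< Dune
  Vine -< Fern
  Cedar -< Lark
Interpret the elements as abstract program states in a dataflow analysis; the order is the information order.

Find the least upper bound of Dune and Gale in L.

Common upper bounds of {Dune, Gale}: Elm, Jet, Lark, Nim, Quill, Yew, Zin.
The least among these is Yew.

Yew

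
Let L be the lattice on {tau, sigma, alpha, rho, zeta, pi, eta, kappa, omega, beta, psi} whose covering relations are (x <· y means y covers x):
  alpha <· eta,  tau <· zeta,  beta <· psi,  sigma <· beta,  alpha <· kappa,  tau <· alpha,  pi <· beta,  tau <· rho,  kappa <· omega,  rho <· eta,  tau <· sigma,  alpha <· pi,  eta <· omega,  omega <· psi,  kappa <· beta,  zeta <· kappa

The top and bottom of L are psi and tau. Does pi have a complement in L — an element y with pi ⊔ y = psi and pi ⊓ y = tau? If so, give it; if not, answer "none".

Need y with pi ∨ y = psi and pi ∧ y = tau.
Checking each element gives: rho.

rho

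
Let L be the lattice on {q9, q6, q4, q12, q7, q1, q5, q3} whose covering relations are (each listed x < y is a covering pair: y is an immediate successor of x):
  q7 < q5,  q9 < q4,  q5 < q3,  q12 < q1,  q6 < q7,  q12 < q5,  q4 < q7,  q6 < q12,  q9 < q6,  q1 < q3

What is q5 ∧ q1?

Common lower bounds of {q5, q1}: q12, q6, q9.
The greatest among these is q12.

q12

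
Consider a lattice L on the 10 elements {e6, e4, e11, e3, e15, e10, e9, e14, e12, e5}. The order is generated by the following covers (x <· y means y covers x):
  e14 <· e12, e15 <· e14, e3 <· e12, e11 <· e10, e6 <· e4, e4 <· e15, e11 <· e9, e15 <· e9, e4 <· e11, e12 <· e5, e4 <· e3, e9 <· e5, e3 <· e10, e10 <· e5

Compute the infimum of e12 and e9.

Common lower bounds of {e12, e9}: e15, e4, e6.
The greatest among these is e15.

e15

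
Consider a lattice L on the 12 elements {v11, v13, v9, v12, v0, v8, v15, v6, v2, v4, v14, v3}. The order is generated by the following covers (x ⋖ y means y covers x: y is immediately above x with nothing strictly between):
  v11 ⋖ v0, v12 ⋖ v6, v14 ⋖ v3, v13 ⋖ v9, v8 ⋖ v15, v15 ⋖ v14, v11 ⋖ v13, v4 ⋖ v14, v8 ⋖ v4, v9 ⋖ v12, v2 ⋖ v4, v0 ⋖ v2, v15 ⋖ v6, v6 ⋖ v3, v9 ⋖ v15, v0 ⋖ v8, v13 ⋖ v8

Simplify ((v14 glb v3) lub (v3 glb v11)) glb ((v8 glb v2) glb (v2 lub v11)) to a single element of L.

v14 ∧ v3 = v14
v3 ∧ v11 = v11
v14 ∨ v11 = v14
v8 ∧ v2 = v0
v2 ∨ v11 = v2
v0 ∧ v2 = v0
v14 ∧ v0 = v0

v0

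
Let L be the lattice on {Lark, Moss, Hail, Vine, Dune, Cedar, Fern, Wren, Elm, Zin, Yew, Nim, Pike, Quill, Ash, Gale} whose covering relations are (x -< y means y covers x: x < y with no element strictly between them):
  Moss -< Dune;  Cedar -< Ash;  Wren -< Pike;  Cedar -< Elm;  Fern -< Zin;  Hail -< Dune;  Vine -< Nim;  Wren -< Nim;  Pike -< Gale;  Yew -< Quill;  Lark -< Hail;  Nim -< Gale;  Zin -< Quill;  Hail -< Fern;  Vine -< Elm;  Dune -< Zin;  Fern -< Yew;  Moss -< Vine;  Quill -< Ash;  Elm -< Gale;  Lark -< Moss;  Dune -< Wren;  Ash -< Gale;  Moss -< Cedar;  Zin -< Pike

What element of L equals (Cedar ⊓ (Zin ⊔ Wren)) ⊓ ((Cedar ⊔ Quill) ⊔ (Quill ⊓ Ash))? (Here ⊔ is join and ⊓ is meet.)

Moss

Zin ∨ Wren = Pike
Cedar ∧ Pike = Moss
Cedar ∨ Quill = Ash
Quill ∧ Ash = Quill
Ash ∨ Quill = Ash
Moss ∧ Ash = Moss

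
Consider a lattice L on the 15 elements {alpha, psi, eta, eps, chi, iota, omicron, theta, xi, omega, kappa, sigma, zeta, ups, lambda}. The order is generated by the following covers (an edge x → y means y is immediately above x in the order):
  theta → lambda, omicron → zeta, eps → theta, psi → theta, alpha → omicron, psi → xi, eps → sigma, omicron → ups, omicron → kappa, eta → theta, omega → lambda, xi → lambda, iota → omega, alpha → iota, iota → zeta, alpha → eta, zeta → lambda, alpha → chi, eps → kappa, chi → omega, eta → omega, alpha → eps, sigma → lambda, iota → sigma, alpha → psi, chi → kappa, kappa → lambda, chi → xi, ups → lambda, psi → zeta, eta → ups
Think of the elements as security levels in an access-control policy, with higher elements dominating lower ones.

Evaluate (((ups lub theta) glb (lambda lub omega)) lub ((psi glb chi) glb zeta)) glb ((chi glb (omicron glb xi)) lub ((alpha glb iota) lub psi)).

psi

ups ∨ theta = lambda
lambda ∨ omega = lambda
lambda ∧ lambda = lambda
psi ∧ chi = alpha
alpha ∧ zeta = alpha
lambda ∨ alpha = lambda
omicron ∧ xi = alpha
chi ∧ alpha = alpha
alpha ∧ iota = alpha
alpha ∨ psi = psi
alpha ∨ psi = psi
lambda ∧ psi = psi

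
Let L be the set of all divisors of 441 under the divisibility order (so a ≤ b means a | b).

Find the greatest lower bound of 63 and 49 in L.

7

In the divisibility order, the meet is the greatest common divisor: gcd(63, 49) = 7.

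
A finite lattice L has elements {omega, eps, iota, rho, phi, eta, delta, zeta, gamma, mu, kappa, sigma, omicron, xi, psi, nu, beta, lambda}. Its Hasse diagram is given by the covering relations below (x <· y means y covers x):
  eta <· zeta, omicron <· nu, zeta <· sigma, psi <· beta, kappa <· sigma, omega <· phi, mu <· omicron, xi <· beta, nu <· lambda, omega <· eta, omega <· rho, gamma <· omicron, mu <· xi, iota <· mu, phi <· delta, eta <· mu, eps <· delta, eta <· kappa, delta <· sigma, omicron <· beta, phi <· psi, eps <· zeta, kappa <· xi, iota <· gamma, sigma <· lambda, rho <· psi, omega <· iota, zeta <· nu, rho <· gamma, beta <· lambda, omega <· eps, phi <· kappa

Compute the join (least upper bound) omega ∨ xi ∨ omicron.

beta

Common upper bounds of {omega, xi, omicron}: beta, lambda.
The least among these is beta.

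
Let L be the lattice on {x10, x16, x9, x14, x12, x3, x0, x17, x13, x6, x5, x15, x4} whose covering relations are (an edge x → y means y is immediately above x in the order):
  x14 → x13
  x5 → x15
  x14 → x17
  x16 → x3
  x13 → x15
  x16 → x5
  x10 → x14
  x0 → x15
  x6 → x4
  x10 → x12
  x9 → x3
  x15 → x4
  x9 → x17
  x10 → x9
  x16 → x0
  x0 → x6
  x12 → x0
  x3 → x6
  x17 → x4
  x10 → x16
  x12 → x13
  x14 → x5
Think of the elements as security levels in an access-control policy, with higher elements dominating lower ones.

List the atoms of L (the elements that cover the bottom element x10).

The atoms are exactly the elements that cover x10: x12, x14, x16, x9.

x12, x14, x16, x9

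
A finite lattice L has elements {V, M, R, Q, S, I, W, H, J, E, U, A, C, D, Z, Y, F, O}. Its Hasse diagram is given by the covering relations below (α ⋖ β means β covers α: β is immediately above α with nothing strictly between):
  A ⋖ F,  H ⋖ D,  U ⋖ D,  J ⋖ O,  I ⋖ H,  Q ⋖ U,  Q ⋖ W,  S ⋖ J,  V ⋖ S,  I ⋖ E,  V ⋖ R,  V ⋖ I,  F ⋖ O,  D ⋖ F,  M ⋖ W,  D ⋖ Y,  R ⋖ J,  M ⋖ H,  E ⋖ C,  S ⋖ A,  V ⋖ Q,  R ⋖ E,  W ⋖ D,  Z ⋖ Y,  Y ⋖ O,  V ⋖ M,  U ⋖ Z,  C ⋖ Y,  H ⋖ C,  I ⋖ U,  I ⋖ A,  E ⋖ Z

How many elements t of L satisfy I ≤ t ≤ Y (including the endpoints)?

8

The interval [I, Y] = {C, D, E, H, I, U, Y, Z}, which has 8 elements.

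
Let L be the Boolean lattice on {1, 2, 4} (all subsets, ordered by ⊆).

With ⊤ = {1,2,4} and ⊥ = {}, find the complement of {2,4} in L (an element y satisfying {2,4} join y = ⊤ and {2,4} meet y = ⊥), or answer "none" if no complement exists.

{1}

Need y with {2,4} ∨ y = {1,2,4} and {2,4} ∧ y = {}.
Checking each element gives: {1}.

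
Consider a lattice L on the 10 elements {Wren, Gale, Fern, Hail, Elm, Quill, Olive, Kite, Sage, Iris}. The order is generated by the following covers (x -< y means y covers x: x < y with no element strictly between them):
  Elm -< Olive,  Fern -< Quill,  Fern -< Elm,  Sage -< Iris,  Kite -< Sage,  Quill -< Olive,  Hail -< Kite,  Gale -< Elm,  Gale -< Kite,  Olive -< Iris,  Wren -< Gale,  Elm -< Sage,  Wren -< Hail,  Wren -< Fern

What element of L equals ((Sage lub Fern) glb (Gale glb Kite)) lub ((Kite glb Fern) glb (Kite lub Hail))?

Sage ∨ Fern = Sage
Gale ∧ Kite = Gale
Sage ∧ Gale = Gale
Kite ∧ Fern = Wren
Kite ∨ Hail = Kite
Wren ∧ Kite = Wren
Gale ∨ Wren = Gale

Gale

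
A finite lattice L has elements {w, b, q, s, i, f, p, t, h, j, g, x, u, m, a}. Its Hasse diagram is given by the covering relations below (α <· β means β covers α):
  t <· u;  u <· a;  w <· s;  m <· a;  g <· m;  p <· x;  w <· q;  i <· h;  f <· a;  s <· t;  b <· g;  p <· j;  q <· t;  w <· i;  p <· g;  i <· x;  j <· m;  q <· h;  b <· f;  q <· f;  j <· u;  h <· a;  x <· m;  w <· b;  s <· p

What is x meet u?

p

Common lower bounds of {x, u}: p, s, w.
The greatest among these is p.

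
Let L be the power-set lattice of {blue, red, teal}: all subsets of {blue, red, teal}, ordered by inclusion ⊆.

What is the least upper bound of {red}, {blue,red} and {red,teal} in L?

{blue,red,teal}

Common upper bounds of {{red}, {blue,red}, {red,teal}}: {blue,red,teal}.
The least among these is {blue,red,teal}.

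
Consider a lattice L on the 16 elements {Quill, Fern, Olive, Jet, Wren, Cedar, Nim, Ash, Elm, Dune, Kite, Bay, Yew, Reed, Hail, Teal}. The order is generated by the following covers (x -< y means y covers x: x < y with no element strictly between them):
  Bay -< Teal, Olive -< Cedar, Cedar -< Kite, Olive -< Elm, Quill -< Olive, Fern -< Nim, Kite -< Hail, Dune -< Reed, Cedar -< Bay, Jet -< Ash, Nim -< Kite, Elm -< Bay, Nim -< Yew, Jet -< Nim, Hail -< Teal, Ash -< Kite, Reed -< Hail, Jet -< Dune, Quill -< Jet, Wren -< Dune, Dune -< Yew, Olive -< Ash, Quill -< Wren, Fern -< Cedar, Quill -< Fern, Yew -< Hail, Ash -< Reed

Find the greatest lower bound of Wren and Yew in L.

Wren

Common lower bounds of {Wren, Yew}: Quill, Wren.
The greatest among these is Wren.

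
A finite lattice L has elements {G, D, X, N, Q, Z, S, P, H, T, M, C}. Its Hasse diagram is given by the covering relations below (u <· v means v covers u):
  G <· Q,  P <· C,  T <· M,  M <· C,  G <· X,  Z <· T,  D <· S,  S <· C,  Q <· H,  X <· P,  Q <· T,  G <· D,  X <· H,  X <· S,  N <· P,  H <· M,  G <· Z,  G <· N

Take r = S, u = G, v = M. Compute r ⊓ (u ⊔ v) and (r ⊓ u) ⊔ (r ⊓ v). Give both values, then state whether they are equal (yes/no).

X; X; yes

u ⊔ v = M, so r ⊓ (u ⊔ v) = S ⊓ M = X.
r ⊓ u = G and r ⊓ v = X, so (r ⊓ u) ⊔ (r ⊓ v) = G ⊔ X = X.
Equal: yes.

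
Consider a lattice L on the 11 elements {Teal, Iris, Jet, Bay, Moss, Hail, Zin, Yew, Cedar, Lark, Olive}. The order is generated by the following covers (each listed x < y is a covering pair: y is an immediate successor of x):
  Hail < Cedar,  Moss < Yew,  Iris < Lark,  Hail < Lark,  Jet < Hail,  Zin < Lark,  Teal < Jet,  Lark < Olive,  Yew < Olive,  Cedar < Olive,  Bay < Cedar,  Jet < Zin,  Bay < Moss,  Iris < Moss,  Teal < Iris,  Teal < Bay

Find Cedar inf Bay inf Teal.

Common lower bounds of {Cedar, Bay, Teal}: Teal.
The greatest among these is Teal.

Teal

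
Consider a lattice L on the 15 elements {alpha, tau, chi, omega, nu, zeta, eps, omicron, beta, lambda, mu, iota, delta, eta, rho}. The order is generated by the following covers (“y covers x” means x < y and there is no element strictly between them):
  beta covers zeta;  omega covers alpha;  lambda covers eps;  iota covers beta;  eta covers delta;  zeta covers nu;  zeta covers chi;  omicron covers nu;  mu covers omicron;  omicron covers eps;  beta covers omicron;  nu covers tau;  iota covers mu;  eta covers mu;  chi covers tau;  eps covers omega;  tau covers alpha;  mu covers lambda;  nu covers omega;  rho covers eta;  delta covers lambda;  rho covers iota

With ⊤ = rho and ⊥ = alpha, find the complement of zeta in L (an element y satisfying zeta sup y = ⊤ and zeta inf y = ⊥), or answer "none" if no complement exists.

For every candidate y, either zeta ∨ y ≠ rho or zeta ∧ y ≠ alpha; no complement exists.

none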